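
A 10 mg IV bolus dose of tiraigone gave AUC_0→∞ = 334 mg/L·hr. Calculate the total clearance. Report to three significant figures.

CL = 0.0299 L/hr

CL = Dose_iv / AUC_0→∞
   = 10 / 334 = 0.0299401 L/hr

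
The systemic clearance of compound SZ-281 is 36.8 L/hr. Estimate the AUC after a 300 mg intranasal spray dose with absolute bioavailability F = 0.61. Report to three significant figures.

AUC = 4.97 mg/L·hr

AUC_0→∞ = F × Dose / CL
        = 0.61 × 300 / 36.8 = 4.97283 mg/L·hr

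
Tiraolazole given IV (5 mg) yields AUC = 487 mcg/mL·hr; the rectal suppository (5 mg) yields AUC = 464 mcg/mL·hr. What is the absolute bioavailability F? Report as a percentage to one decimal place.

F = (AUC_ev / D_ev) / (AUC_iv / D_iv)
  = (464/5) / (487/5)
  = 92.8 / 97.4 = 0.9528
  = 95.28%

F = 95.3%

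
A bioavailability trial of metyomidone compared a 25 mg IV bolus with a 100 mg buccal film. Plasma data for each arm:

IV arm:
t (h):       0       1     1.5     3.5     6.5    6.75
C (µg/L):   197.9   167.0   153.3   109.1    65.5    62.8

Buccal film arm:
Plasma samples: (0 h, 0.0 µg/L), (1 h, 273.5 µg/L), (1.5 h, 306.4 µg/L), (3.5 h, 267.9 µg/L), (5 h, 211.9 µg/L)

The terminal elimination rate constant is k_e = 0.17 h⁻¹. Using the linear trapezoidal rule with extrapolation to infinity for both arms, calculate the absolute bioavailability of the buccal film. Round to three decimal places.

Trapezoidal AUC_0→6.75 (IV):
  [0→1]: (197.9+167.0)/2 × 1 = 182.45
  [1→1.5]: (167.0+153.3)/2 × 0.5 = 80.075
  [1.5→3.5]: (153.3+109.1)/2 × 2 = 262.4
  [3.5→6.5]: (109.1+65.5)/2 × 3 = 261.9
  [6.5→6.75]: (65.5+62.8)/2 × 0.25 = 16.0375
  Sum = 802.8625 µg/L·h
IV tail: 62.8/0.17 = 369.412; AUC_iv,0→∞ = 802.8625 + 369.412 = 1172.2745 µg/L·h
Trapezoidal AUC_0→5 (buccal film):
  [0→1]: (0.0+273.5)/2 × 1 = 136.75
  [1→1.5]: (273.5+306.4)/2 × 0.5 = 144.975
  [1.5→3.5]: (306.4+267.9)/2 × 2 = 574.3
  [3.5→5]: (267.9+211.9)/2 × 1.5 = 359.85
  Sum = 1215.875 µg/L·h
buccal film tail: 211.9/0.17 = 1246.471; AUC_ev,0→∞ = 1215.875 + 1246.471 = 2462.346 µg/L·h
F = (AUC_ev/D_ev)/(AUC_iv/D_iv) = (2462.346/100)/(1172.2745/25) = 24.62346/46.89098 = 0.5251

F = 0.525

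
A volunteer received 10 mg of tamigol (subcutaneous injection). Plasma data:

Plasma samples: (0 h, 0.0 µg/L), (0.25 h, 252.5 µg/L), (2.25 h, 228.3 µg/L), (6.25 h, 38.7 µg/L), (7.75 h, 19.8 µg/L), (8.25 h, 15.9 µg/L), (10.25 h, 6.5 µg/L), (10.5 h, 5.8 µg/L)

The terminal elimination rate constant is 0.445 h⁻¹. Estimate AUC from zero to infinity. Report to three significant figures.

AUC = 1140 µg/L·h

Trapezoidal AUC_0→10.5:
  [0→0.25]: (0.0+252.5)/2 × 0.25 = 31.5625
  [0.25→2.25]: (252.5+228.3)/2 × 2 = 480.8
  [2.25→6.25]: (228.3+38.7)/2 × 4 = 534.0
  [6.25→7.75]: (38.7+19.8)/2 × 1.5 = 43.875
  [7.75→8.25]: (19.8+15.9)/2 × 0.5 = 8.925
  [8.25→10.25]: (15.9+6.5)/2 × 2 = 22.4
  [10.25→10.5]: (6.5+5.8)/2 × 0.25 = 1.5375
  Sum = 1123.1 µg/L·h
Extrapolated tail: C_last / k_e = 5.8 / 0.445 = 13.034
AUC_0→∞ = 1123.1 + 13.034 = 1136.134 µg/L·h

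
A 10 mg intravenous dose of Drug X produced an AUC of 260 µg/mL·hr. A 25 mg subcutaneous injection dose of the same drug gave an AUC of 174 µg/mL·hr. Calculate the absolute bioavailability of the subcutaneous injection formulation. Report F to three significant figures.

F = (AUC_ev / D_ev) / (AUC_iv / D_iv)
  = (174/25) / (260/10)
  = 6.96 / 26 = 0.2677

F = 0.268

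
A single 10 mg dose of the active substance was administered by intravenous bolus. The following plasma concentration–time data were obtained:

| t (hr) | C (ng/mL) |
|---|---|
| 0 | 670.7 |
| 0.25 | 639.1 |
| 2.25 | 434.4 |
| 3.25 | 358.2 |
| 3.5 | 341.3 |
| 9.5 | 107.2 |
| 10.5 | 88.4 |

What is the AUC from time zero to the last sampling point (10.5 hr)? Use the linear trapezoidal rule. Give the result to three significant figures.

AUC = 3160 ng/mL·hr

Trapezoidal AUC_0→10.5:
  [0→0.25]: (670.7+639.1)/2 × 0.25 = 163.725
  [0.25→2.25]: (639.1+434.4)/2 × 2 = 1073.5
  [2.25→3.25]: (434.4+358.2)/2 × 1 = 396.3
  [3.25→3.5]: (358.2+341.3)/2 × 0.25 = 87.4375
  [3.5→9.5]: (341.3+107.2)/2 × 6 = 1345.5
  [9.5→10.5]: (107.2+88.4)/2 × 1 = 97.8
  Sum = 3164.2625 ng/mL·hr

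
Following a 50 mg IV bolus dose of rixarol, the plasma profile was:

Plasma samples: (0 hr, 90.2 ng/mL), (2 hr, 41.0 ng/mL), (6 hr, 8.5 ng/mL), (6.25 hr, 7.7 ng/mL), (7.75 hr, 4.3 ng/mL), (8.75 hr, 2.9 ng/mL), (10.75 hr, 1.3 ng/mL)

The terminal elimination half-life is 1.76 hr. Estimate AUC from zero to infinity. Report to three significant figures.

Trapezoidal AUC_0→10.75:
  [0→2]: (90.2+41.0)/2 × 2 = 131.2
  [2→6]: (41.0+8.5)/2 × 4 = 99.0
  [6→6.25]: (8.5+7.7)/2 × 0.25 = 2.025
  [6.25→7.75]: (7.7+4.3)/2 × 1.5 = 9.0
  [7.75→8.75]: (4.3+2.9)/2 × 1 = 3.6
  [8.75→10.75]: (2.9+1.3)/2 × 2 = 4.2
  Sum = 249.025 ng/mL·hr
k_e = ln2 / t½ = 0.693147 / 1.76 = 0.3938 hr^-1
Extrapolated tail: C_last / k_e = 1.3 / 0.3938 = 3.301
AUC_0→∞ = 249.025 + 3.301 = 252.326 ng/mL·hr

AUC = 252 ng/mL·hr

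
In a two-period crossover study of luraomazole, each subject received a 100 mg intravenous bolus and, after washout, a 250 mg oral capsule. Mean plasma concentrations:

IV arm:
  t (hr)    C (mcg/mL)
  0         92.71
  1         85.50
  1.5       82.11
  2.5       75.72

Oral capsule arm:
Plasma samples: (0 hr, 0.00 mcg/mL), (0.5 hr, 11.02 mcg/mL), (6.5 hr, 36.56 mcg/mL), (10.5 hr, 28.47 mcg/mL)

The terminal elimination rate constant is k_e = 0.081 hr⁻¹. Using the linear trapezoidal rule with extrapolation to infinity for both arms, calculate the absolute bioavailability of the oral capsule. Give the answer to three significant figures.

Trapezoidal AUC_0→2.5 (IV):
  [0→1]: (92.71+85.50)/2 × 1 = 89.105
  [1→1.5]: (85.50+82.11)/2 × 0.5 = 41.9025
  [1.5→2.5]: (82.11+75.72)/2 × 1 = 78.915
  Sum = 209.9225 mcg/mL·hr
IV tail: 75.72/0.081 = 934.815; AUC_iv,0→∞ = 209.9225 + 934.815 = 1144.7375 mcg/mL·hr
Trapezoidal AUC_0→10.5 (oral capsule):
  [0→0.5]: (0.00+11.02)/2 × 0.5 = 2.755
  [0.5→6.5]: (11.02+36.56)/2 × 6 = 142.74
  [6.5→10.5]: (36.56+28.47)/2 × 4 = 130.06
  Sum = 275.555 mcg/mL·hr
oral capsule tail: 28.47/0.081 = 351.481; AUC_ev,0→∞ = 275.555 + 351.481 = 627.036 mcg/mL·hr
F = (AUC_ev/D_ev)/(AUC_iv/D_iv) = (627.036/250)/(1144.7375/100) = 2.508144/11.447375 = 0.2191

F = 0.219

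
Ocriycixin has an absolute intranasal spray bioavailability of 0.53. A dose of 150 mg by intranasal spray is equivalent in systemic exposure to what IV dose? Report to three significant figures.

D_iv = 79.5 mg

Systemic exposure from an extravascular dose = F × D_ev, so the equivalent IV dose is F × D_ev.
D_iv = F × D_ev = 0.53 × 150 = 79.5 mg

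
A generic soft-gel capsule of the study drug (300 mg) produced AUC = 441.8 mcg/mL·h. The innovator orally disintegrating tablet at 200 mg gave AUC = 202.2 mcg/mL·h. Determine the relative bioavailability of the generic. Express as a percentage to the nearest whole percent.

F_rel = (AUC_test/D_test) / (AUC_ref/D_ref)
      = (441.8/300) / (202.2/200)
      = 1.47267 / 1.011 = 1.4566 = 145.66%

F_rel = 146%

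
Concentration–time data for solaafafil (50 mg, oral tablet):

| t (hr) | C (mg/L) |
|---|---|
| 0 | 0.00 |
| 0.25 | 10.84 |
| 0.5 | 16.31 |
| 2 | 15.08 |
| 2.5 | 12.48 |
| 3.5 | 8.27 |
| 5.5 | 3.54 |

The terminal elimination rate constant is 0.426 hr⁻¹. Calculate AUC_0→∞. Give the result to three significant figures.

Trapezoidal AUC_0→5.5:
  [0→0.25]: (0.00+10.84)/2 × 0.25 = 1.355
  [0.25→0.5]: (10.84+16.31)/2 × 0.25 = 3.39375
  [0.5→2]: (16.31+15.08)/2 × 1.5 = 23.5425
  [2→2.5]: (15.08+12.48)/2 × 0.5 = 6.89
  [2.5→3.5]: (12.48+8.27)/2 × 1 = 10.375
  [3.5→5.5]: (8.27+3.54)/2 × 2 = 11.81
  Sum = 57.36625 mg/L·hr
Extrapolated tail: C_last / k_e = 3.54 / 0.426 = 8.310
AUC_0→∞ = 57.36625 + 8.310 = 65.67625 mg/L·hr

AUC = 65.7 mg/L·hr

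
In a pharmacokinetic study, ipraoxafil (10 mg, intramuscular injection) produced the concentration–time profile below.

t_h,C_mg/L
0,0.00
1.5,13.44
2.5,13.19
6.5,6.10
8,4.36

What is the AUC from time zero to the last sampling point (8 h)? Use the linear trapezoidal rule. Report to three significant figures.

AUC = 69.8 mg/L·h

Trapezoidal AUC_0→8:
  [0→1.5]: (0.00+13.44)/2 × 1.5 = 10.08
  [1.5→2.5]: (13.44+13.19)/2 × 1 = 13.315
  [2.5→6.5]: (13.19+6.10)/2 × 4 = 38.58
  [6.5→8]: (6.10+4.36)/2 × 1.5 = 7.845
  Sum = 69.82 mg/L·h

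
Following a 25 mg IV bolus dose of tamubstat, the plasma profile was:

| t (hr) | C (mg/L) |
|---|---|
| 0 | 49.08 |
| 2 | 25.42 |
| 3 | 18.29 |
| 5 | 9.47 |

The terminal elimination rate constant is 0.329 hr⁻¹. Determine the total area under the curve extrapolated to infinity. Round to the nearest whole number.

AUC = 153 mg/L·hr

Trapezoidal AUC_0→5:
  [0→2]: (49.08+25.42)/2 × 2 = 74.5
  [2→3]: (25.42+18.29)/2 × 1 = 21.855
  [3→5]: (18.29+9.47)/2 × 2 = 27.76
  Sum = 124.115 mg/L·hr
Extrapolated tail: C_last / k_e = 9.47 / 0.329 = 28.784
AUC_0→∞ = 124.115 + 28.784 = 152.899 mg/L·hr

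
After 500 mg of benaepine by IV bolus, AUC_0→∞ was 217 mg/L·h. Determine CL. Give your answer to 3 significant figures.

CL = 2.30 L/h

CL = Dose_iv / AUC_0→∞
   = 500 / 217 = 2.30415 L/h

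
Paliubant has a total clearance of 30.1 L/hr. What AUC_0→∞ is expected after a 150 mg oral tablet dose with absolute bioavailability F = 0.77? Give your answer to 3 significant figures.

AUC_0→∞ = F × Dose / CL
        = 0.77 × 150 / 30.1 = 3.83721 mg/L·hr

AUC = 3.84 mg/L·hr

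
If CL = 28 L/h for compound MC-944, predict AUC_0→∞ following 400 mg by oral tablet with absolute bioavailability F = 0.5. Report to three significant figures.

AUC = 7.14 mg/L·h

AUC_0→∞ = F × Dose / CL
        = 0.5 × 400 / 28 = 7.14286 mg/L·h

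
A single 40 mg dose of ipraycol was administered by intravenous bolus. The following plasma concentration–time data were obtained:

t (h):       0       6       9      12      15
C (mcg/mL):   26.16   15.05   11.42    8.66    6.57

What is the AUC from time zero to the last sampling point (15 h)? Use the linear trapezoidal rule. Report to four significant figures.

AUC = 216.3 mcg/mL·h

Trapezoidal AUC_0→15:
  [0→6]: (26.16+15.05)/2 × 6 = 123.63
  [6→9]: (15.05+11.42)/2 × 3 = 39.705
  [9→12]: (11.42+8.66)/2 × 3 = 30.12
  [12→15]: (8.66+6.57)/2 × 3 = 22.845
  Sum = 216.3 mcg/mL·h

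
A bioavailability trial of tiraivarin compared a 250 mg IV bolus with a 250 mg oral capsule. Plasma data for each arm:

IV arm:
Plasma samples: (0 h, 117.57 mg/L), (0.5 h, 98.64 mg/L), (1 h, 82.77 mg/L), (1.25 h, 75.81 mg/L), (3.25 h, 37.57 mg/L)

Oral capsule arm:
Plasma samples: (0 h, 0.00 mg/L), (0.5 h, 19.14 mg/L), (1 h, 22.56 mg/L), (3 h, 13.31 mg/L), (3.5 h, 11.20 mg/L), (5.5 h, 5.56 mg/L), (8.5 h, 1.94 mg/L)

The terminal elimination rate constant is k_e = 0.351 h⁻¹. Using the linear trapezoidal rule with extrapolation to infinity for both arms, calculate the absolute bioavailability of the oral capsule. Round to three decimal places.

F = 0.267

Trapezoidal AUC_0→3.25 (IV):
  [0→0.5]: (117.57+98.64)/2 × 0.5 = 54.0525
  [0.5→1]: (98.64+82.77)/2 × 0.5 = 45.3525
  [1→1.25]: (82.77+75.81)/2 × 0.25 = 19.8225
  [1.25→3.25]: (75.81+37.57)/2 × 2 = 113.38
  Sum = 232.6075 mg/L·h
IV tail: 37.57/0.351 = 107.037; AUC_iv,0→∞ = 232.6075 + 107.037 = 339.6445 mg/L·h
Trapezoidal AUC_0→8.5 (oral capsule):
  [0→0.5]: (0.00+19.14)/2 × 0.5 = 4.785
  [0.5→1]: (19.14+22.56)/2 × 0.5 = 10.425
  [1→3]: (22.56+13.31)/2 × 2 = 35.87
  [3→3.5]: (13.31+11.20)/2 × 0.5 = 6.1275
  [3.5→5.5]: (11.20+5.56)/2 × 2 = 16.76
  [5.5→8.5]: (5.56+1.94)/2 × 3 = 11.25
  Sum = 85.2175 mg/L·h
oral capsule tail: 1.94/0.351 = 5.527; AUC_ev,0→∞ = 85.2175 + 5.527 = 90.7445 mg/L·h
F = (AUC_ev/D_ev)/(AUC_iv/D_iv) = (90.7445/250)/(339.6445/250) = 0.362978/1.358578 = 0.2672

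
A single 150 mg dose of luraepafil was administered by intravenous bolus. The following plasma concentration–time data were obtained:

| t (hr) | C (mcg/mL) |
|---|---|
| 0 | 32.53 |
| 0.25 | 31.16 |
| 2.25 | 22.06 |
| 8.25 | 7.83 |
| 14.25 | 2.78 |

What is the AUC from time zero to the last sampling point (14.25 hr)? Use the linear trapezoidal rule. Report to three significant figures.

Trapezoidal AUC_0→14.25:
  [0→0.25]: (32.53+31.16)/2 × 0.25 = 7.96125
  [0.25→2.25]: (31.16+22.06)/2 × 2 = 53.22
  [2.25→8.25]: (22.06+7.83)/2 × 6 = 89.67
  [8.25→14.25]: (7.83+2.78)/2 × 6 = 31.83
  Sum = 182.68125 mcg/mL·hr

AUC = 183 mcg/mL·hr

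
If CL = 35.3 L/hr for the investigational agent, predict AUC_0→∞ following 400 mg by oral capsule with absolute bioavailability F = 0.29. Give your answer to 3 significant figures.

AUC = 3.29 mg/L·hr

AUC_0→∞ = F × Dose / CL
        = 0.29 × 400 / 35.3 = 3.28612 mg/L·hr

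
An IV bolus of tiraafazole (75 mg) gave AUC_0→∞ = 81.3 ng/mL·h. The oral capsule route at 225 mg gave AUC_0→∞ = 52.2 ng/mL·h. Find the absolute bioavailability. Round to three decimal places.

F = (AUC_ev / D_ev) / (AUC_iv / D_iv)
  = (52.2/225) / (81.3/75)
  = 0.232 / 1.084 = 0.2140

F = 0.214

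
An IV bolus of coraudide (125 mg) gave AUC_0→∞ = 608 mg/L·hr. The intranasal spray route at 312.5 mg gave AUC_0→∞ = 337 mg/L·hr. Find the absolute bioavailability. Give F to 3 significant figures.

F = (AUC_ev / D_ev) / (AUC_iv / D_iv)
  = (337/312.5) / (608/125)
  = 1.0784 / 4.864 = 0.2217

F = 0.222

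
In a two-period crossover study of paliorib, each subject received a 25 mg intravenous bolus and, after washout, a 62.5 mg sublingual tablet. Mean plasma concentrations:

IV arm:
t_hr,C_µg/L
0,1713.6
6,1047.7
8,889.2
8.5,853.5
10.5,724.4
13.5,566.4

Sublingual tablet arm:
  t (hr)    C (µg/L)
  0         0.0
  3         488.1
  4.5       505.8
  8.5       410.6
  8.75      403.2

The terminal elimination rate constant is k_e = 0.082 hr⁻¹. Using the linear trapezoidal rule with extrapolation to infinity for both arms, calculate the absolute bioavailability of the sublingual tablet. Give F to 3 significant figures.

F = 0.158

Trapezoidal AUC_0→13.5 (IV):
  [0→6]: (1713.6+1047.7)/2 × 6 = 8283.9
  [6→8]: (1047.7+889.2)/2 × 2 = 1936.9
  [8→8.5]: (889.2+853.5)/2 × 0.5 = 435.675
  [8.5→10.5]: (853.5+724.4)/2 × 2 = 1577.9
  [10.5→13.5]: (724.4+566.4)/2 × 3 = 1936.2
  Sum = 14170.575 µg/L·hr
IV tail: 566.4/0.082 = 6907.317; AUC_iv,0→∞ = 14170.575 + 6907.317 = 21077.892 µg/L·hr
Trapezoidal AUC_0→8.75 (sublingual tablet):
  [0→3]: (0.0+488.1)/2 × 3 = 732.15
  [3→4.5]: (488.1+505.8)/2 × 1.5 = 745.425
  [4.5→8.5]: (505.8+410.6)/2 × 4 = 1832.8
  [8.5→8.75]: (410.6+403.2)/2 × 0.25 = 101.725
  Sum = 3412.1 µg/L·hr
sublingual tablet tail: 403.2/0.082 = 4917.073; AUC_ev,0→∞ = 3412.1 + 4917.073 = 8329.173 µg/L·hr
F = (AUC_ev/D_ev)/(AUC_iv/D_iv) = (8329.173/62.5)/(21077.892/25) = 133.267/843.11568 = 0.1581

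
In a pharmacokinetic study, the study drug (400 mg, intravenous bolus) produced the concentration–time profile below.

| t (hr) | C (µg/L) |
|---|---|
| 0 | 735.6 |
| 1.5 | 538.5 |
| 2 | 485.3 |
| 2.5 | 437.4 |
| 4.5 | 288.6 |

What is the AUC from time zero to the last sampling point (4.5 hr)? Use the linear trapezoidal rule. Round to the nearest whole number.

Trapezoidal AUC_0→4.5:
  [0→1.5]: (735.6+538.5)/2 × 1.5 = 955.575
  [1.5→2]: (538.5+485.3)/2 × 0.5 = 255.95
  [2→2.5]: (485.3+437.4)/2 × 0.5 = 230.675
  [2.5→4.5]: (437.4+288.6)/2 × 2 = 726.0
  Sum = 2168.2 µg/L·hr

AUC = 2168 µg/L·hr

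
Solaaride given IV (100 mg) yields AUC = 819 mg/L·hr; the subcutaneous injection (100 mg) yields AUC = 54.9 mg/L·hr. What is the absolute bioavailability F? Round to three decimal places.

F = 0.067

F = (AUC_ev / D_ev) / (AUC_iv / D_iv)
  = (54.9/100) / (819/100)
  = 0.549 / 8.19 = 0.0670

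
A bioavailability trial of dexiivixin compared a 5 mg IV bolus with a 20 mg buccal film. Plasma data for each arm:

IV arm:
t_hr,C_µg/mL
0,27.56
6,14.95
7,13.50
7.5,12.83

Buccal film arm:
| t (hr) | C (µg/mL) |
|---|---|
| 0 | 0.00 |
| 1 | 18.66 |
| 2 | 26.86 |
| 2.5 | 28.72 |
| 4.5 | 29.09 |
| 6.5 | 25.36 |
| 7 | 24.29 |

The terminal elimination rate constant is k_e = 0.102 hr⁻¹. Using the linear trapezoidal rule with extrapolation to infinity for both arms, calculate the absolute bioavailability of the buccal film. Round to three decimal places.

F = 0.373

Trapezoidal AUC_0→7.5 (IV):
  [0→6]: (27.56+14.95)/2 × 6 = 127.53
  [6→7]: (14.95+13.50)/2 × 1 = 14.225
  [7→7.5]: (13.50+12.83)/2 × 0.5 = 6.5825
  Sum = 148.3375 µg/mL·hr
IV tail: 12.83/0.102 = 125.784; AUC_iv,0→∞ = 148.3375 + 125.784 = 274.1215 µg/mL·hr
Trapezoidal AUC_0→7 (buccal film):
  [0→1]: (0.00+18.66)/2 × 1 = 9.33
  [1→2]: (18.66+26.86)/2 × 1 = 22.76
  [2→2.5]: (26.86+28.72)/2 × 0.5 = 13.895
  [2.5→4.5]: (28.72+29.09)/2 × 2 = 57.81
  [4.5→6.5]: (29.09+25.36)/2 × 2 = 54.45
  [6.5→7]: (25.36+24.29)/2 × 0.5 = 12.4125
  Sum = 170.6575 µg/mL·hr
buccal film tail: 24.29/0.102 = 238.137; AUC_ev,0→∞ = 170.6575 + 238.137 = 408.7945 µg/mL·hr
F = (AUC_ev/D_ev)/(AUC_iv/D_iv) = (408.7945/20)/(274.1215/5) = 20.439725/54.8243 = 0.3728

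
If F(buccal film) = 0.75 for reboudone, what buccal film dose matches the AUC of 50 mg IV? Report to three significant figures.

For equal systemic exposure: F × D_ev = D_iv
D_ev = D_iv / F = 50 / 0.75 = 66.6667 mg

D_buccal = 66.7 mg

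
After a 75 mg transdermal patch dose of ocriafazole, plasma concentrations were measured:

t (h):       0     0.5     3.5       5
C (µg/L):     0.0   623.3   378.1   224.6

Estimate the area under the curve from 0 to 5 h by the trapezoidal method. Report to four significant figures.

Trapezoidal AUC_0→5:
  [0→0.5]: (0.0+623.3)/2 × 0.5 = 155.825
  [0.5→3.5]: (623.3+378.1)/2 × 3 = 1502.1
  [3.5→5]: (378.1+224.6)/2 × 1.5 = 452.025
  Sum = 2109.95 µg/L·h

AUC = 2110 µg/L·h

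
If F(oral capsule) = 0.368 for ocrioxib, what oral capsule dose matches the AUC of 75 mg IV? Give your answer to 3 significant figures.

D_oral = 204 mg

For equal systemic exposure: F × D_ev = D_iv
D_ev = D_iv / F = 75 / 0.368 = 203.804 mg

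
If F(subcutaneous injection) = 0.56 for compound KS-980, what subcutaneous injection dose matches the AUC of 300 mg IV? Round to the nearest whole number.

D_subcutaneous = 536 mg

For equal systemic exposure: F × D_ev = D_iv
D_ev = D_iv / F = 300 / 0.56 = 535.714 mg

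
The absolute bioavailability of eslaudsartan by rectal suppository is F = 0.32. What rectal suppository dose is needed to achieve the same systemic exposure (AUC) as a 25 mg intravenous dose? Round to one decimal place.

D_rectal = 78.1 mg

For equal systemic exposure: F × D_ev = D_iv
D_ev = D_iv / F = 25 / 0.32 = 78.125 mg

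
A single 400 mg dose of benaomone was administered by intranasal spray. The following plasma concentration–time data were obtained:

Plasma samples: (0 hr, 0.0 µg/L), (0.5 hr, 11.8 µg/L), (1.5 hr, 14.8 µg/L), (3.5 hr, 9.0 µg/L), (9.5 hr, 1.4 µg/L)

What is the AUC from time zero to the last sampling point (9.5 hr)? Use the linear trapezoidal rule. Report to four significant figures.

AUC = 71.25 µg/L·hr

Trapezoidal AUC_0→9.5:
  [0→0.5]: (0.0+11.8)/2 × 0.5 = 2.95
  [0.5→1.5]: (11.8+14.8)/2 × 1 = 13.3
  [1.5→3.5]: (14.8+9.0)/2 × 2 = 23.8
  [3.5→9.5]: (9.0+1.4)/2 × 6 = 31.2
  Sum = 71.25 µg/L·hr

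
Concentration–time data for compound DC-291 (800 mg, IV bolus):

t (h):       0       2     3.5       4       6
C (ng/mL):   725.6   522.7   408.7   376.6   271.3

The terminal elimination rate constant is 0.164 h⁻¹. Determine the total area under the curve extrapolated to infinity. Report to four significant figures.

AUC = 4445 ng/mL·h

Trapezoidal AUC_0→6:
  [0→2]: (725.6+522.7)/2 × 2 = 1248.3
  [2→3.5]: (522.7+408.7)/2 × 1.5 = 698.55
  [3.5→4]: (408.7+376.6)/2 × 0.5 = 196.325
  [4→6]: (376.6+271.3)/2 × 2 = 647.9
  Sum = 2791.075 ng/mL·h
Extrapolated tail: C_last / k_e = 271.3 / 0.164 = 1654.268
AUC_0→∞ = 2791.075 + 1654.268 = 4445.343 ng/mL·h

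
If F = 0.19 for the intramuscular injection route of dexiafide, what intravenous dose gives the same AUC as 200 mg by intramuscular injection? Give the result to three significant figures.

D_iv = 38.0 mg

Systemic exposure from an extravascular dose = F × D_ev, so the equivalent IV dose is F × D_ev.
D_iv = F × D_ev = 0.19 × 200 = 38 mg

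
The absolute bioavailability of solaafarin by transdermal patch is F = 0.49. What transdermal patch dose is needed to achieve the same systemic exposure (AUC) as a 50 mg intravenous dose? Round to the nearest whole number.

For equal systemic exposure: F × D_ev = D_iv
D_ev = D_iv / F = 50 / 0.49 = 102.041 mg

D_transdermal = 102 mg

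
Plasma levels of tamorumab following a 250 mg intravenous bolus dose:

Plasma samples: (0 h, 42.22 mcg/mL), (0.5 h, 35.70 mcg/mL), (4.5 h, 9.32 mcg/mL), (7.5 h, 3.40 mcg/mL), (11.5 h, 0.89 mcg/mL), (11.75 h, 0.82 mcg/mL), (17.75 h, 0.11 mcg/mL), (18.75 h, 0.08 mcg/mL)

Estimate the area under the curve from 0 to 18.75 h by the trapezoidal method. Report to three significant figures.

AUC = 140 mcg/mL·h

Trapezoidal AUC_0→18.75:
  [0→0.5]: (42.22+35.70)/2 × 0.5 = 19.48
  [0.5→4.5]: (35.70+9.32)/2 × 4 = 90.04
  [4.5→7.5]: (9.32+3.40)/2 × 3 = 19.08
  [7.5→11.5]: (3.40+0.89)/2 × 4 = 8.58
  [11.5→11.75]: (0.89+0.82)/2 × 0.25 = 0.21375
  [11.75→17.75]: (0.82+0.11)/2 × 6 = 2.79
  [17.75→18.75]: (0.11+0.08)/2 × 1 = 0.095
  Sum = 140.27875 mcg/mL·h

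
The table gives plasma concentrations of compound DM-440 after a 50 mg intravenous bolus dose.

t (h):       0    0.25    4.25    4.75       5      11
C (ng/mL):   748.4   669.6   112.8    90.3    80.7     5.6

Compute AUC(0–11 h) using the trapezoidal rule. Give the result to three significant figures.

AUC = 2070 ng/mL·h

Trapezoidal AUC_0→11:
  [0→0.25]: (748.4+669.6)/2 × 0.25 = 177.25
  [0.25→4.25]: (669.6+112.8)/2 × 4 = 1564.8
  [4.25→4.75]: (112.8+90.3)/2 × 0.5 = 50.775
  [4.75→5]: (90.3+80.7)/2 × 0.25 = 21.375
  [5→11]: (80.7+5.6)/2 × 6 = 258.9
  Sum = 2073.1 ng/mL·h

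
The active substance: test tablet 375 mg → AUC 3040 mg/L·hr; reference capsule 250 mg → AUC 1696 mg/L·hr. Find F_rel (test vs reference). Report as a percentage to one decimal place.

F_rel = (AUC_test/D_test) / (AUC_ref/D_ref)
      = (3040/375) / (1696/250)
      = 8.10667 / 6.784 = 1.1950 = 119.50%

F_rel = 119.5%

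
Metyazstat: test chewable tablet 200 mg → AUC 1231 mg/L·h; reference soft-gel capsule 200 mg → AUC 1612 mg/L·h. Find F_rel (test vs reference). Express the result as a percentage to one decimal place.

F_rel = (AUC_test/D_test) / (AUC_ref/D_ref)
      = (1231/200) / (1612/200)
      = 6.155 / 8.06 = 0.7636 = 76.36%

F_rel = 76.4%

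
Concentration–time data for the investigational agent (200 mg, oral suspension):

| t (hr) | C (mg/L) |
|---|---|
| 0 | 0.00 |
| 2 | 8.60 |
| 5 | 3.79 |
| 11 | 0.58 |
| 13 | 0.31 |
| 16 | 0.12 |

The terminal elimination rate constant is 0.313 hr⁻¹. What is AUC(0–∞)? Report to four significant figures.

Trapezoidal AUC_0→16:
  [0→2]: (0.00+8.60)/2 × 2 = 8.6
  [2→5]: (8.60+3.79)/2 × 3 = 18.585
  [5→11]: (3.79+0.58)/2 × 6 = 13.11
  [11→13]: (0.58+0.31)/2 × 2 = 0.89
  [13→16]: (0.31+0.12)/2 × 3 = 0.645
  Sum = 41.83 mg/L·hr
Extrapolated tail: C_last / k_e = 0.12 / 0.313 = 0.383
AUC_0→∞ = 41.83 + 0.383 = 42.213 mg/L·hr

AUC = 42.21 mg/L·hr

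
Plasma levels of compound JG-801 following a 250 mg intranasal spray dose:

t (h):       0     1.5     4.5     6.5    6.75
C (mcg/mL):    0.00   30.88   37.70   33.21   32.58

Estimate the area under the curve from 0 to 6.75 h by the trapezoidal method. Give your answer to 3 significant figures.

AUC = 205 mcg/mL·h

Trapezoidal AUC_0→6.75:
  [0→1.5]: (0.00+30.88)/2 × 1.5 = 23.16
  [1.5→4.5]: (30.88+37.70)/2 × 3 = 102.87
  [4.5→6.5]: (37.70+33.21)/2 × 2 = 70.91
  [6.5→6.75]: (33.21+32.58)/2 × 0.25 = 8.22375
  Sum = 205.16375 mcg/mL·h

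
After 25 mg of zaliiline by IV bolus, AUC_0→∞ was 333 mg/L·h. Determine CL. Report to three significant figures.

CL = Dose_iv / AUC_0→∞
   = 25 / 333 = 0.0750751 L/h

CL = 0.0751 L/h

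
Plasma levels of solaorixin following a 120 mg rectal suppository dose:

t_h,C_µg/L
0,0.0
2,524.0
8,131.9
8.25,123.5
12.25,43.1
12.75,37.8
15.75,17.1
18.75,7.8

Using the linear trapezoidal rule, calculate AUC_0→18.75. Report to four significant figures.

Trapezoidal AUC_0→18.75:
  [0→2]: (0.0+524.0)/2 × 2 = 524.0
  [2→8]: (524.0+131.9)/2 × 6 = 1967.7
  [8→8.25]: (131.9+123.5)/2 × 0.25 = 31.925
  [8.25→12.25]: (123.5+43.1)/2 × 4 = 333.2
  [12.25→12.75]: (43.1+37.8)/2 × 0.5 = 20.225
  [12.75→15.75]: (37.8+17.1)/2 × 3 = 82.35
  [15.75→18.75]: (17.1+7.8)/2 × 3 = 37.35
  Sum = 2996.75 µg/L·h

AUC = 2997 µg/L·h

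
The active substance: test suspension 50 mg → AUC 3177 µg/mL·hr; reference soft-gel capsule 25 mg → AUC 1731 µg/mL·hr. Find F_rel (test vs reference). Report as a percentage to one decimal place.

F_rel = (AUC_test/D_test) / (AUC_ref/D_ref)
      = (3177/50) / (1731/25)
      = 63.54 / 69.24 = 0.9177 = 91.77%

F_rel = 91.8%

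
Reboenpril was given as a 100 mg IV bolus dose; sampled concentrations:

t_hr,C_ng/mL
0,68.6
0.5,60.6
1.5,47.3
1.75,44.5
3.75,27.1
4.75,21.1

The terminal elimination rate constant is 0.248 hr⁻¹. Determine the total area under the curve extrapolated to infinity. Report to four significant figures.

Trapezoidal AUC_0→4.75:
  [0→0.5]: (68.6+60.6)/2 × 0.5 = 32.3
  [0.5→1.5]: (60.6+47.3)/2 × 1 = 53.95
  [1.5→1.75]: (47.3+44.5)/2 × 0.25 = 11.475
  [1.75→3.75]: (44.5+27.1)/2 × 2 = 71.6
  [3.75→4.75]: (27.1+21.1)/2 × 1 = 24.1
  Sum = 193.425 ng/mL·hr
Extrapolated tail: C_last / k_e = 21.1 / 0.248 = 85.081
AUC_0→∞ = 193.425 + 85.081 = 278.506 ng/mL·hr

AUC = 278.5 ng/mL·hr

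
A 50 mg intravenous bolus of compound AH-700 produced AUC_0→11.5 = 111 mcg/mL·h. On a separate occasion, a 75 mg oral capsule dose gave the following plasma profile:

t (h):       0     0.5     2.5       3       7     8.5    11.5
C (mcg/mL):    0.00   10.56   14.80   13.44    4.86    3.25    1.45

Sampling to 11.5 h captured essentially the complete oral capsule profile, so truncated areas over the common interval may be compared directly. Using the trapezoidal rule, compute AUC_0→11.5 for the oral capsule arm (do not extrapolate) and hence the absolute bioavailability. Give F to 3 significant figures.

F = 0.509

Trapezoidal AUC_0→11.5 (oral capsule):
  [0→0.5]: (0.00+10.56)/2 × 0.5 = 2.64
  [0.5→2.5]: (10.56+14.80)/2 × 2 = 25.36
  [2.5→3]: (14.80+13.44)/2 × 0.5 = 7.06
  [3→7]: (13.44+4.86)/2 × 4 = 36.6
  [7→8.5]: (4.86+3.25)/2 × 1.5 = 6.0825
  [8.5→11.5]: (3.25+1.45)/2 × 3 = 7.05
  Sum = 84.7925 mcg/mL·h
F = (AUC_ev/D_ev)/(AUC_iv/D_iv) = (84.7925/75)/(111/50) = 1.13057/2.22 = 0.5093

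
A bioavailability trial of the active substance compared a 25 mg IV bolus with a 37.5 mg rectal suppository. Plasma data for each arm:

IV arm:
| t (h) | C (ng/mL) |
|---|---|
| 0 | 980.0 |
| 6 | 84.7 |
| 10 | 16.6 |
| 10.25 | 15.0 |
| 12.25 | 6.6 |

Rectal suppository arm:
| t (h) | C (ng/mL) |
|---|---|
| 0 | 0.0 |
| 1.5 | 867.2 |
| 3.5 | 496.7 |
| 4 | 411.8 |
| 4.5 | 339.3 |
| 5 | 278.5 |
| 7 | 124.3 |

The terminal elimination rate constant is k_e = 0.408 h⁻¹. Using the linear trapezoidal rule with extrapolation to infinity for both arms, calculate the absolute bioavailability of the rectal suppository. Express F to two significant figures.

Trapezoidal AUC_0→12.25 (IV):
  [0→6]: (980.0+84.7)/2 × 6 = 3194.1
  [6→10]: (84.7+16.6)/2 × 4 = 202.6
  [10→10.25]: (16.6+15.0)/2 × 0.25 = 3.95
  [10.25→12.25]: (15.0+6.6)/2 × 2 = 21.6
  Sum = 3422.25 ng/mL·h
IV tail: 6.6/0.408 = 16.176; AUC_iv,0→∞ = 3422.25 + 16.176 = 3438.426 ng/mL·h
Trapezoidal AUC_0→7 (rectal suppository):
  [0→1.5]: (0.0+867.2)/2 × 1.5 = 650.4
  [1.5→3.5]: (867.2+496.7)/2 × 2 = 1363.9
  [3.5→4]: (496.7+411.8)/2 × 0.5 = 227.125
  [4→4.5]: (411.8+339.3)/2 × 0.5 = 187.775
  [4.5→5]: (339.3+278.5)/2 × 0.5 = 154.45
  [5→7]: (278.5+124.3)/2 × 2 = 402.8
  Sum = 2986.45 ng/mL·h
rectal suppository tail: 124.3/0.408 = 304.657; AUC_ev,0→∞ = 2986.45 + 304.657 = 3291.107 ng/mL·h
F = (AUC_ev/D_ev)/(AUC_iv/D_iv) = (3291.107/37.5)/(3438.426/25) = 87.7629/137.53704 = 0.6381

F = 0.64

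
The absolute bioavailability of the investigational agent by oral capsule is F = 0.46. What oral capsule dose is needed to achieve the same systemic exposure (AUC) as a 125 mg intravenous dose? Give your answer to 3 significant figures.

For equal systemic exposure: F × D_ev = D_iv
D_ev = D_iv / F = 125 / 0.46 = 271.739 mg

D_oral = 272 mg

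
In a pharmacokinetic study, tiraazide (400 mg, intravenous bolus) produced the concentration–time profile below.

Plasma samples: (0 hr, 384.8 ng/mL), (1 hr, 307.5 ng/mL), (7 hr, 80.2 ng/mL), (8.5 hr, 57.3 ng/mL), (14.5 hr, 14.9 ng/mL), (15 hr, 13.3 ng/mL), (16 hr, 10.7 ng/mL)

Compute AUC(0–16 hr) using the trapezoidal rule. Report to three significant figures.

AUC = 1850 ng/mL·hr

Trapezoidal AUC_0→16:
  [0→1]: (384.8+307.5)/2 × 1 = 346.15
  [1→7]: (307.5+80.2)/2 × 6 = 1163.1
  [7→8.5]: (80.2+57.3)/2 × 1.5 = 103.125
  [8.5→14.5]: (57.3+14.9)/2 × 6 = 216.6
  [14.5→15]: (14.9+13.3)/2 × 0.5 = 7.05
  [15→16]: (13.3+10.7)/2 × 1 = 12.0
  Sum = 1848.025 ng/mL·hr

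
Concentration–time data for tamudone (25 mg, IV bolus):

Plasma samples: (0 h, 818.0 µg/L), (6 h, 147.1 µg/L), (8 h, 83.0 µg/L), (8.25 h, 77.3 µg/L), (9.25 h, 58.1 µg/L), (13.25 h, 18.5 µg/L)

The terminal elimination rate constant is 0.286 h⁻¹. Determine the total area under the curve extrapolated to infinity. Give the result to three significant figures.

Trapezoidal AUC_0→13.25:
  [0→6]: (818.0+147.1)/2 × 6 = 2895.3
  [6→8]: (147.1+83.0)/2 × 2 = 230.1
  [8→8.25]: (83.0+77.3)/2 × 0.25 = 20.0375
  [8.25→9.25]: (77.3+58.1)/2 × 1 = 67.7
  [9.25→13.25]: (58.1+18.5)/2 × 4 = 153.2
  Sum = 3366.3375 µg/L·h
Extrapolated tail: C_last / k_e = 18.5 / 0.286 = 64.685
AUC_0→∞ = 3366.3375 + 64.685 = 3431.0225 µg/L·h

AUC = 3430 µg/L·h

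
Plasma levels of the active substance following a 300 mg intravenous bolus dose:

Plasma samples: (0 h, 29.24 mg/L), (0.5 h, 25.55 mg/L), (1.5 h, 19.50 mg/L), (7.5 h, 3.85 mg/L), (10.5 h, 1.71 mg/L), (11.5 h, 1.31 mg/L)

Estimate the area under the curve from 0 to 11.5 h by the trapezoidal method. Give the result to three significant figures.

Trapezoidal AUC_0→11.5:
  [0→0.5]: (29.24+25.55)/2 × 0.5 = 13.6975
  [0.5→1.5]: (25.55+19.50)/2 × 1 = 22.525
  [1.5→7.5]: (19.50+3.85)/2 × 6 = 70.05
  [7.5→10.5]: (3.85+1.71)/2 × 3 = 8.34
  [10.5→11.5]: (1.71+1.31)/2 × 1 = 1.51
  Sum = 116.1225 mg/L·h

AUC = 116 mg/L·h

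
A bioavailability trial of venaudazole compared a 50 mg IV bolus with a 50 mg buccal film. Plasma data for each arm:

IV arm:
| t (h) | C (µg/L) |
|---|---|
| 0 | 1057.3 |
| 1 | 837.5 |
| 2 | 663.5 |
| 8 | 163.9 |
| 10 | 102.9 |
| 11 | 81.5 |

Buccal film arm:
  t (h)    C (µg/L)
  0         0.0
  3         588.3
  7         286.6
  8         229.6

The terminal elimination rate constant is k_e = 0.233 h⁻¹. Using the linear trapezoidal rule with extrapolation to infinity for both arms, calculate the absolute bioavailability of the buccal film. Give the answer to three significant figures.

Trapezoidal AUC_0→11 (IV):
  [0→1]: (1057.3+837.5)/2 × 1 = 947.4
  [1→2]: (837.5+663.5)/2 × 1 = 750.5
  [2→8]: (663.5+163.9)/2 × 6 = 2482.2
  [8→10]: (163.9+102.9)/2 × 2 = 266.8
  [10→11]: (102.9+81.5)/2 × 1 = 92.2
  Sum = 4539.1 µg/L·h
IV tail: 81.5/0.233 = 349.785; AUC_iv,0→∞ = 4539.1 + 349.785 = 4888.885 µg/L·h
Trapezoidal AUC_0→8 (buccal film):
  [0→3]: (0.0+588.3)/2 × 3 = 882.45
  [3→7]: (588.3+286.6)/2 × 4 = 1749.8
  [7→8]: (286.6+229.6)/2 × 1 = 258.1
  Sum = 2890.35 µg/L·h
buccal film tail: 229.6/0.233 = 985.408; AUC_ev,0→∞ = 2890.35 + 985.408 = 3875.758 µg/L·h
F = (AUC_ev/D_ev)/(AUC_iv/D_iv) = (3875.758/50)/(4888.885/50) = 77.51516/97.7777 = 0.7928

F = 0.793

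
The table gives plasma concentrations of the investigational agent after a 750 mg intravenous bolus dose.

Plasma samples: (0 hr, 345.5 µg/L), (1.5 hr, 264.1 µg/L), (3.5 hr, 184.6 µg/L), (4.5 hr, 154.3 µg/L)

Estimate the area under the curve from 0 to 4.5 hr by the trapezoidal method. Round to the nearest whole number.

Trapezoidal AUC_0→4.5:
  [0→1.5]: (345.5+264.1)/2 × 1.5 = 457.2
  [1.5→3.5]: (264.1+184.6)/2 × 2 = 448.7
  [3.5→4.5]: (184.6+154.3)/2 × 1 = 169.45
  Sum = 1075.35 µg/L·hr

AUC = 1075 µg/L·hr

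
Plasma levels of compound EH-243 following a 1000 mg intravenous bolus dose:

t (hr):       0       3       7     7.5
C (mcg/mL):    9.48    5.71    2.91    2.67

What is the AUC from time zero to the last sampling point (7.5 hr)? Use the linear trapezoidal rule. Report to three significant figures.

AUC = 41.4 mcg/mL·hr

Trapezoidal AUC_0→7.5:
  [0→3]: (9.48+5.71)/2 × 3 = 22.785
  [3→7]: (5.71+2.91)/2 × 4 = 17.24
  [7→7.5]: (2.91+2.67)/2 × 0.5 = 1.395
  Sum = 41.42 mcg/mL·hr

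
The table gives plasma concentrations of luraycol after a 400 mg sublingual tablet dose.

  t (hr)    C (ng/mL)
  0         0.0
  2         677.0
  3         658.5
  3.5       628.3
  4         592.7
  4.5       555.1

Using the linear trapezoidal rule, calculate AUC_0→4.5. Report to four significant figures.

Trapezoidal AUC_0→4.5:
  [0→2]: (0.0+677.0)/2 × 2 = 677.0
  [2→3]: (677.0+658.5)/2 × 1 = 667.75
  [3→3.5]: (658.5+628.3)/2 × 0.5 = 321.7
  [3.5→4]: (628.3+592.7)/2 × 0.5 = 305.25
  [4→4.5]: (592.7+555.1)/2 × 0.5 = 286.95
  Sum = 2258.65 ng/mL·hr

AUC = 2259 ng/mL·hr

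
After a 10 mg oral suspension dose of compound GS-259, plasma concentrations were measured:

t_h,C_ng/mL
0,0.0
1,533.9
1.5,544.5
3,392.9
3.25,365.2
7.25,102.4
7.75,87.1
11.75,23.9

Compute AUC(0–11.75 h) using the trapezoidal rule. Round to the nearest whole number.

Trapezoidal AUC_0→11.75:
  [0→1]: (0.0+533.9)/2 × 1 = 266.95
  [1→1.5]: (533.9+544.5)/2 × 0.5 = 269.6
  [1.5→3]: (544.5+392.9)/2 × 1.5 = 703.05
  [3→3.25]: (392.9+365.2)/2 × 0.25 = 94.7625
  [3.25→7.25]: (365.2+102.4)/2 × 4 = 935.2
  [7.25→7.75]: (102.4+87.1)/2 × 0.5 = 47.375
  [7.75→11.75]: (87.1+23.9)/2 × 4 = 222.0
  Sum = 2538.9375 ng/mL·h

AUC = 2539 ng/mL·h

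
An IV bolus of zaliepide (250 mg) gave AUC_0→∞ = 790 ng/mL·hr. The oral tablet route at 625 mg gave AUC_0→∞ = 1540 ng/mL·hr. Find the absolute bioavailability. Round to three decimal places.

F = (AUC_ev / D_ev) / (AUC_iv / D_iv)
  = (1540/625) / (790/250)
  = 2.464 / 3.16 = 0.7797

F = 0.780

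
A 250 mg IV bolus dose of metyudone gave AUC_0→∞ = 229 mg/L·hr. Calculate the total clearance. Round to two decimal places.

CL = 1.09 L/hr

CL = Dose_iv / AUC_0→∞
   = 250 / 229 = 1.0917 L/hr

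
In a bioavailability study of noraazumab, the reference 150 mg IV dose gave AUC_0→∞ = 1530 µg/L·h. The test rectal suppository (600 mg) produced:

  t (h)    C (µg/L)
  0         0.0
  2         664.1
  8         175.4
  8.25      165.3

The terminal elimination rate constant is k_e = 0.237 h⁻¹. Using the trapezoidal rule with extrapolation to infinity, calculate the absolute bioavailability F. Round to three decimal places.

F = 0.641

Trapezoidal AUC_0→8.25 (rectal suppository):
  [0→2]: (0.0+664.1)/2 × 2 = 664.1
  [2→8]: (664.1+175.4)/2 × 6 = 2518.5
  [8→8.25]: (175.4+165.3)/2 × 0.25 = 42.5875
  Sum = 3225.1875 µg/L·h
Tail: C_last/k_e = 165.3/0.237 = 697.468
AUC_0→∞ (rectal suppository) = 3225.1875 + 697.468 = 3922.6555 µg/L·h
F = (AUC_ev/D_ev)/(AUC_iv/D_iv) = (3922.6555/600)/(1530/150) = 6.53776/10.2 = 0.6410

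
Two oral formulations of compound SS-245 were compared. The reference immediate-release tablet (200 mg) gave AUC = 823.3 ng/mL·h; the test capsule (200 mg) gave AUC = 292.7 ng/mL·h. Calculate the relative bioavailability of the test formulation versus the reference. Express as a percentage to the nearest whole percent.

F_rel = 36%

F_rel = (AUC_test/D_test) / (AUC_ref/D_ref)
      = (292.7/200) / (823.3/200)
      = 1.4635 / 4.1165 = 0.3555 = 35.55%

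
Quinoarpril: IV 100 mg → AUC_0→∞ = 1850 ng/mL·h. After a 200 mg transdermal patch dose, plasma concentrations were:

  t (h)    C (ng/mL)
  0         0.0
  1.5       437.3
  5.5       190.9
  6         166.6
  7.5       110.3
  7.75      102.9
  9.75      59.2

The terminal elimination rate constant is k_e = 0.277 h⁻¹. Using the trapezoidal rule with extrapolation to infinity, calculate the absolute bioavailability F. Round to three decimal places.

Trapezoidal AUC_0→9.75 (transdermal patch):
  [0→1.5]: (0.0+437.3)/2 × 1.5 = 327.975
  [1.5→5.5]: (437.3+190.9)/2 × 4 = 1256.4
  [5.5→6]: (190.9+166.6)/2 × 0.5 = 89.375
  [6→7.5]: (166.6+110.3)/2 × 1.5 = 207.675
  [7.5→7.75]: (110.3+102.9)/2 × 0.25 = 26.65
  [7.75→9.75]: (102.9+59.2)/2 × 2 = 162.1
  Sum = 2070.175 ng/mL·h
Tail: C_last/k_e = 59.2/0.277 = 213.718
AUC_0→∞ (transdermal patch) = 2070.175 + 213.718 = 2283.893 ng/mL·h
F = (AUC_ev/D_ev)/(AUC_iv/D_iv) = (2283.893/200)/(1850/100) = 11.419465/18.5 = 0.6173

F = 0.617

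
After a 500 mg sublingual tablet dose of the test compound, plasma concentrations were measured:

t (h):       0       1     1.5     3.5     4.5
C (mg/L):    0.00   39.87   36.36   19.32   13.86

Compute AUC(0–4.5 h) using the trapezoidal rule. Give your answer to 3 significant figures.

AUC = 111 mg/L·h

Trapezoidal AUC_0→4.5:
  [0→1]: (0.00+39.87)/2 × 1 = 19.935
  [1→1.5]: (39.87+36.36)/2 × 0.5 = 19.0575
  [1.5→3.5]: (36.36+19.32)/2 × 2 = 55.68
  [3.5→4.5]: (19.32+13.86)/2 × 1 = 16.59
  Sum = 111.2625 mg/L·h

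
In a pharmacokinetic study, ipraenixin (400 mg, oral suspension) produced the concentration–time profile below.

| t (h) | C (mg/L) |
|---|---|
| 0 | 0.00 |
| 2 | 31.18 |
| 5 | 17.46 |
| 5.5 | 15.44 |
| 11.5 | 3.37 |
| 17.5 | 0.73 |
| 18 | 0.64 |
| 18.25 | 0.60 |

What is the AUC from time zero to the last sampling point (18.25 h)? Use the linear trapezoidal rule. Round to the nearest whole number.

AUC = 182 mg/L·h

Trapezoidal AUC_0→18.25:
  [0→2]: (0.00+31.18)/2 × 2 = 31.18
  [2→5]: (31.18+17.46)/2 × 3 = 72.96
  [5→5.5]: (17.46+15.44)/2 × 0.5 = 8.225
  [5.5→11.5]: (15.44+3.37)/2 × 6 = 56.43
  [11.5→17.5]: (3.37+0.73)/2 × 6 = 12.3
  [17.5→18]: (0.73+0.64)/2 × 0.5 = 0.3425
  [18→18.25]: (0.64+0.60)/2 × 0.25 = 0.155
  Sum = 181.5925 mg/L·h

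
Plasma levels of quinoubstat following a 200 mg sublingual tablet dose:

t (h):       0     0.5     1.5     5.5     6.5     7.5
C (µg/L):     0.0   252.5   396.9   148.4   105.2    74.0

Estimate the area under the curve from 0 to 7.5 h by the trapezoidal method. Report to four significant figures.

Trapezoidal AUC_0→7.5:
  [0→0.5]: (0.0+252.5)/2 × 0.5 = 63.125
  [0.5→1.5]: (252.5+396.9)/2 × 1 = 324.7
  [1.5→5.5]: (396.9+148.4)/2 × 4 = 1090.6
  [5.5→6.5]: (148.4+105.2)/2 × 1 = 126.8
  [6.5→7.5]: (105.2+74.0)/2 × 1 = 89.6
  Sum = 1694.825 µg/L·h

AUC = 1695 µg/L·h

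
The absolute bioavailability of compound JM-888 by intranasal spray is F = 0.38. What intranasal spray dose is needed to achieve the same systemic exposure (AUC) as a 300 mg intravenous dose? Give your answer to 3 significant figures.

D_intranasal = 789 mg

For equal systemic exposure: F × D_ev = D_iv
D_ev = D_iv / F = 300 / 0.38 = 789.474 mg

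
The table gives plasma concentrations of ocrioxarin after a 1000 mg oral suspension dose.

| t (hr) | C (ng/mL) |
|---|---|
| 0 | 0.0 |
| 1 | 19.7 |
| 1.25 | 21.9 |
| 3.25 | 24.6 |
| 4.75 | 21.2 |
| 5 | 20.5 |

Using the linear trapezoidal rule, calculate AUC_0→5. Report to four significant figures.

Trapezoidal AUC_0→5:
  [0→1]: (0.0+19.7)/2 × 1 = 9.85
  [1→1.25]: (19.7+21.9)/2 × 0.25 = 5.2
  [1.25→3.25]: (21.9+24.6)/2 × 2 = 46.5
  [3.25→4.75]: (24.6+21.2)/2 × 1.5 = 34.35
  [4.75→5]: (21.2+20.5)/2 × 0.25 = 5.2125
  Sum = 101.1125 ng/mL·hr

AUC = 101.1 ng/mL·hr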